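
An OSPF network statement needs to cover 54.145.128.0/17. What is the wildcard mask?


Subnet mask: 255.255.128.0
Wildcard = 255.255.255.255 - subnet mask
255 - 255 = 0
255 - 255 = 0
255 - 128 = 127
255 - 0 = 255
Wildcard: 0.0.127.255


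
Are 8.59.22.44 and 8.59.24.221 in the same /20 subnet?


Mask: 255.255.240.0
8.59.22.44 AND mask = 8.59.16.0
8.59.24.221 AND mask = 8.59.16.0
Yes, same subnet (8.59.16.0)


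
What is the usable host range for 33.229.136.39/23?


Network: 33.229.136.0
Broadcast: 33.229.137.255
First usable = network + 1
Last usable = broadcast - 1
Range: 33.229.136.1 to 33.229.137.254


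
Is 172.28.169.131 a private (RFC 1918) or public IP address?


RFC 1918 private ranges:
  10.0.0.0/8 (10.0.0.0 - 10.255.255.255)
  172.16.0.0/12 (172.16.0.0 - 172.31.255.255)
  192.168.0.0/16 (192.168.0.0 - 192.168.255.255)
Private (in 172.16.0.0/12)


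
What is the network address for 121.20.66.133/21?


IP:   01111001.00010100.01000010.10000101
Mask: 11111111.11111111.11111000.00000000
AND operation:
Net:  01111001.00010100.01000000.00000000
Network: 121.20.64.0/21


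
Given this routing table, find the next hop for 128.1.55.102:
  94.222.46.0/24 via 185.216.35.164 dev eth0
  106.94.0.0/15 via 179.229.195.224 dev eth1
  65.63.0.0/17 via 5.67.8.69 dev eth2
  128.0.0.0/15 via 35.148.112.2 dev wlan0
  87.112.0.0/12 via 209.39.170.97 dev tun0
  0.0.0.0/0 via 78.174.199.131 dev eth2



Longest prefix match for 128.1.55.102:
  /24 94.222.46.0: no
  /15 106.94.0.0: no
  /17 65.63.0.0: no
  /15 128.0.0.0: MATCH
  /12 87.112.0.0: no
  /0 0.0.0.0: MATCH
Selected: next-hop 35.148.112.2 via wlan0 (matched /15)


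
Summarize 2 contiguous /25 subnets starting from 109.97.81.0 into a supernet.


Original prefix: /25
Number of subnets: 2 = 2^1
New prefix = 25 - 1 = 24
Supernet: 109.97.81.0/24


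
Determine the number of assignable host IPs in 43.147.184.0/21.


Host bits = 32 - 21 = 11
Total addresses = 2^11 = 2048
Usable = total - 2 (network and broadcast)
Usable hosts: 2046


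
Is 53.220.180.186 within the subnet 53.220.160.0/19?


Subnet network: 53.220.160.0
Test IP AND mask: 53.220.160.0
Yes, 53.220.180.186 is in 53.220.160.0/19


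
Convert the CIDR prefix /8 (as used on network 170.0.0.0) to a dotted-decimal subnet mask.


/8 means 8 network bits, 24 host bits
Binary: 11111111000000000000000000000000
Mask: 255.0.0.0


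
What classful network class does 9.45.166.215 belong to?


First octet: 9
Binary: 00001001
0xxxxxxx -> Class A (1-126)
Class A, default mask 255.0.0.0 (/8)


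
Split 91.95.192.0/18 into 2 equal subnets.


New prefix = 18 + 1 = 19
Each subnet has 8192 addresses
  91.95.192.0/19
  91.95.224.0/19
Subnets: 91.95.192.0/19, 91.95.224.0/19


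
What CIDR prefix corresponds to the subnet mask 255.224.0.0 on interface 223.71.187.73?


Binary: 11111111.11100000.00000000.00000000
Count leading 1s
Prefix: /11


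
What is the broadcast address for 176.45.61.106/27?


Network: 176.45.61.96/27
Host bits = 5
Set all host bits to 1:
Broadcast: 176.45.61.127


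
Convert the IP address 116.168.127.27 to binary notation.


116 = 01110100
168 = 10101000
127 = 01111111
27 = 00011011
Binary: 01110100.10101000.01111111.00011011


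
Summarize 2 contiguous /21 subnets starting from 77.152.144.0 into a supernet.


Original prefix: /21
Number of subnets: 2 = 2^1
New prefix = 21 - 1 = 20
Supernet: 77.152.144.0/20


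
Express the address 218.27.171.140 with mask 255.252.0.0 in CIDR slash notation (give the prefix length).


Binary: 11111111.11111100.00000000.00000000
Count leading 1s
Prefix: /14


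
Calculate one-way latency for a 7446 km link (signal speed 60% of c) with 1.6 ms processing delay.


Speed = 0.6 * 3e5 km/s = 180000 km/s
Propagation delay = 7446 / 180000 = 0.0414 s = 41.3667 ms
Processing delay = 1.6 ms
Total one-way latency = 42.9667 ms


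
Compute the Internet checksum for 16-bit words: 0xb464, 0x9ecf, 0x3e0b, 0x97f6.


Sum all words (with carry folding):
+ 0xb464 = 0xb464
+ 0x9ecf = 0x5334
+ 0x3e0b = 0x913f
+ 0x97f6 = 0x2936
One's complement: ~0x2936
Checksum = 0xd6c9


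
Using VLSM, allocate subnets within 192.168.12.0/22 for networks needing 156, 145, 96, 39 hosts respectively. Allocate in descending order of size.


156 hosts -> /24 (254 usable): 192.168.12.0/24
145 hosts -> /24 (254 usable): 192.168.13.0/24
96 hosts -> /25 (126 usable): 192.168.14.0/25
39 hosts -> /26 (62 usable): 192.168.14.128/26
Allocation: 192.168.12.0/24 (156 hosts, 254 usable); 192.168.13.0/24 (145 hosts, 254 usable); 192.168.14.0/25 (96 hosts, 126 usable); 192.168.14.128/26 (39 hosts, 62 usable)


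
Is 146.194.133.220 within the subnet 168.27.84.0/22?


Subnet network: 168.27.84.0
Test IP AND mask: 146.194.132.0
No, 146.194.133.220 is not in 168.27.84.0/22


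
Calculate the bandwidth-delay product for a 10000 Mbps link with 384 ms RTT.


BDP = bandwidth * RTT
= 10000 Mbps * 384 ms
= 10000 * 1e6 * 384 / 1000 bits
= 3840000000 bits
= 480000000 bytes
= 468750 KB
BDP = 3840000000 bits (480000000 bytes)


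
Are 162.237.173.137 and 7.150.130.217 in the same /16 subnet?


Mask: 255.255.0.0
162.237.173.137 AND mask = 162.237.0.0
7.150.130.217 AND mask = 7.150.0.0
No, different subnets (162.237.0.0 vs 7.150.0.0)


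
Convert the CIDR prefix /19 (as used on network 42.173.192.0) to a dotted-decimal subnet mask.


/19 means 19 network bits, 13 host bits
Binary: 11111111111111111110000000000000
Mask: 255.255.224.0


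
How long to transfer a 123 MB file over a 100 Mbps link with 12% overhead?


Effective throughput = 100 * (1 - 12/100) = 88 Mbps
File size in Mb = 123 * 8 = 984 Mb
Time = 984 / 88
Time = 11.1818 seconds


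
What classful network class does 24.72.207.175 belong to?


First octet: 24
Binary: 00011000
0xxxxxxx -> Class A (1-126)
Class A, default mask 255.0.0.0 (/8)


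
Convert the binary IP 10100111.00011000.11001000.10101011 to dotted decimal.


10100111 = 167
00011000 = 24
11001000 = 200
10101011 = 171
IP: 167.24.200.171


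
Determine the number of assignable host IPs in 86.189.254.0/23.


Host bits = 32 - 23 = 9
Total addresses = 2^9 = 512
Usable = total - 2 (network and broadcast)
Usable hosts: 510


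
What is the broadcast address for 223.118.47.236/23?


Network: 223.118.46.0/23
Host bits = 9
Set all host bits to 1:
Broadcast: 223.118.47.255


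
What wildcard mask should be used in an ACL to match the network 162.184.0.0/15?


Subnet mask: 255.254.0.0
Wildcard = 255.255.255.255 - subnet mask
255 - 255 = 0
255 - 254 = 1
255 - 0 = 255
255 - 0 = 255
Wildcard: 0.1.255.255


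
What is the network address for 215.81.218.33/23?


IP:   11010111.01010001.11011010.00100001
Mask: 11111111.11111111.11111110.00000000
AND operation:
Net:  11010111.01010001.11011010.00000000
Network: 215.81.218.0/23


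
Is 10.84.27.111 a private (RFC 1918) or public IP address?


RFC 1918 private ranges:
  10.0.0.0/8 (10.0.0.0 - 10.255.255.255)
  172.16.0.0/12 (172.16.0.0 - 172.31.255.255)
  192.168.0.0/16 (192.168.0.0 - 192.168.255.255)
Private (in 10.0.0.0/8)


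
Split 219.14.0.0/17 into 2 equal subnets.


New prefix = 17 + 1 = 18
Each subnet has 16384 addresses
  219.14.0.0/18
  219.14.64.0/18
Subnets: 219.14.0.0/18, 219.14.64.0/18


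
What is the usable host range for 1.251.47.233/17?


Network: 1.251.0.0
Broadcast: 1.251.127.255
First usable = network + 1
Last usable = broadcast - 1
Range: 1.251.0.1 to 1.251.127.254


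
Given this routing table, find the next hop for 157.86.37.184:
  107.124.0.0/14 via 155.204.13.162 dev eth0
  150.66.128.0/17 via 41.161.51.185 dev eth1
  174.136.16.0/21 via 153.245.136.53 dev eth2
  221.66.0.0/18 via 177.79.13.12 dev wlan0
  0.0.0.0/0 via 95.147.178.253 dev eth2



Longest prefix match for 157.86.37.184:
  /14 107.124.0.0: no
  /17 150.66.128.0: no
  /21 174.136.16.0: no
  /18 221.66.0.0: no
  /0 0.0.0.0: MATCH
Selected: next-hop 95.147.178.253 via eth2 (matched /0)


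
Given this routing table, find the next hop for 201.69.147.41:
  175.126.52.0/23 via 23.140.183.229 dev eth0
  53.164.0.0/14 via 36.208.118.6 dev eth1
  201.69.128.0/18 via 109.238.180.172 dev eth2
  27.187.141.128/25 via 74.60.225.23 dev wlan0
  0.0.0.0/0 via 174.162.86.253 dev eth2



Longest prefix match for 201.69.147.41:
  /23 175.126.52.0: no
  /14 53.164.0.0: no
  /18 201.69.128.0: MATCH
  /25 27.187.141.128: no
  /0 0.0.0.0: MATCH
Selected: next-hop 109.238.180.172 via eth2 (matched /18)


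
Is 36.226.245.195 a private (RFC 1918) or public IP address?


RFC 1918 private ranges:
  10.0.0.0/8 (10.0.0.0 - 10.255.255.255)
  172.16.0.0/12 (172.16.0.0 - 172.31.255.255)
  192.168.0.0/16 (192.168.0.0 - 192.168.255.255)
Public (not in any RFC 1918 range)


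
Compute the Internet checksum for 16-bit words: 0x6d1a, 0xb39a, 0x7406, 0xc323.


Sum all words (with carry folding):
+ 0x6d1a = 0x6d1a
+ 0xb39a = 0x20b5
+ 0x7406 = 0x94bb
+ 0xc323 = 0x57df
One's complement: ~0x57df
Checksum = 0xa820


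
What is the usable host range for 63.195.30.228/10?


Network: 63.192.0.0
Broadcast: 63.255.255.255
First usable = network + 1
Last usable = broadcast - 1
Range: 63.192.0.1 to 63.255.255.254


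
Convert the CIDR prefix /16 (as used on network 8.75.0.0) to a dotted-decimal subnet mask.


/16 means 16 network bits, 16 host bits
Binary: 11111111111111110000000000000000
Mask: 255.255.0.0


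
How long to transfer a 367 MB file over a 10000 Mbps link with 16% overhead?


Effective throughput = 10000 * (1 - 16/100) = 8400 Mbps
File size in Mb = 367 * 8 = 2936 Mb
Time = 2936 / 8400
Time = 0.3495 seconds


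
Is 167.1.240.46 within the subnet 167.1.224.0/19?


Subnet network: 167.1.224.0
Test IP AND mask: 167.1.224.0
Yes, 167.1.240.46 is in 167.1.224.0/19


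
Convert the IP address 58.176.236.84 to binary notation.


58 = 00111010
176 = 10110000
236 = 11101100
84 = 01010100
Binary: 00111010.10110000.11101100.01010100


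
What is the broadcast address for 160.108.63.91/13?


Network: 160.104.0.0/13
Host bits = 19
Set all host bits to 1:
Broadcast: 160.111.255.255


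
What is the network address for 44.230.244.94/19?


IP:   00101100.11100110.11110100.01011110
Mask: 11111111.11111111.11100000.00000000
AND operation:
Net:  00101100.11100110.11100000.00000000
Network: 44.230.224.0/19


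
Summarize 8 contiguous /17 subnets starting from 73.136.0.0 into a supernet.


Original prefix: /17
Number of subnets: 8 = 2^3
New prefix = 17 - 3 = 14
Supernet: 73.136.0.0/14


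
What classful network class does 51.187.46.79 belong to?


First octet: 51
Binary: 00110011
0xxxxxxx -> Class A (1-126)
Class A, default mask 255.0.0.0 (/8)


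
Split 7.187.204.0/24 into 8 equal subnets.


New prefix = 24 + 3 = 27
Each subnet has 32 addresses
  7.187.204.0/27
  7.187.204.32/27
  7.187.204.64/27
  7.187.204.96/27
  7.187.204.128/27
  7.187.204.160/27
  7.187.204.192/27
  7.187.204.224/27
Subnets: 7.187.204.0/27, 7.187.204.32/27, 7.187.204.64/27, 7.187.204.96/27, 7.187.204.128/27, 7.187.204.160/27, 7.187.204.192/27, 7.187.204.224/27


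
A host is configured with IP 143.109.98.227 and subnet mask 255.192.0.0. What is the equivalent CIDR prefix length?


Binary: 11111111.11000000.00000000.00000000
Count leading 1s
Prefix: /10


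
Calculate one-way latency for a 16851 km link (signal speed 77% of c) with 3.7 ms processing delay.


Speed = 0.77 * 3e5 km/s = 231000 km/s
Propagation delay = 16851 / 231000 = 0.0729 s = 72.9481 ms
Processing delay = 3.7 ms
Total one-way latency = 76.6481 ms


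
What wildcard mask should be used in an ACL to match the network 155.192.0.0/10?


Subnet mask: 255.192.0.0
Wildcard = 255.255.255.255 - subnet mask
255 - 255 = 0
255 - 192 = 63
255 - 0 = 255
255 - 0 = 255
Wildcard: 0.63.255.255


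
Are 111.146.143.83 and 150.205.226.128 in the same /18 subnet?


Mask: 255.255.192.0
111.146.143.83 AND mask = 111.146.128.0
150.205.226.128 AND mask = 150.205.192.0
No, different subnets (111.146.128.0 vs 150.205.192.0)


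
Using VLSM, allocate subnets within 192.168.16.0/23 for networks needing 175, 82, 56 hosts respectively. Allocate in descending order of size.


175 hosts -> /24 (254 usable): 192.168.16.0/24
82 hosts -> /25 (126 usable): 192.168.17.0/25
56 hosts -> /26 (62 usable): 192.168.17.128/26
Allocation: 192.168.16.0/24 (175 hosts, 254 usable); 192.168.17.0/25 (82 hosts, 126 usable); 192.168.17.128/26 (56 hosts, 62 usable)


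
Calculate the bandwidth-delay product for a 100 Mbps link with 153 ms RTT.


BDP = bandwidth * RTT
= 100 Mbps * 153 ms
= 100 * 1e6 * 153 / 1000 bits
= 15300000 bits
= 1912500 bytes
= 1867.6758 KB
BDP = 15300000 bits (1912500 bytes)


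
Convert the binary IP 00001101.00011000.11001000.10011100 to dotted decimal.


00001101 = 13
00011000 = 24
11001000 = 200
10011100 = 156
IP: 13.24.200.156


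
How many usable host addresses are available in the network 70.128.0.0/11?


Host bits = 32 - 11 = 21
Total addresses = 2^21 = 2097152
Usable = total - 2 (network and broadcast)
Usable hosts: 2097150


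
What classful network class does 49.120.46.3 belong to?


First octet: 49
Binary: 00110001
0xxxxxxx -> Class A (1-126)
Class A, default mask 255.0.0.0 (/8)


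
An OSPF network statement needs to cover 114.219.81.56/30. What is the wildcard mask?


Subnet mask: 255.255.255.252
Wildcard = 255.255.255.255 - subnet mask
255 - 255 = 0
255 - 255 = 0
255 - 255 = 0
255 - 252 = 3
Wildcard: 0.0.0.3


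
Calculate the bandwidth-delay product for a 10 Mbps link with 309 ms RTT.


BDP = bandwidth * RTT
= 10 Mbps * 309 ms
= 10 * 1e6 * 309 / 1000 bits
= 3090000 bits
= 386250 bytes
= 377.1973 KB
BDP = 3090000 bits (386250 bytes)


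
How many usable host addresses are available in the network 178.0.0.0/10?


Host bits = 32 - 10 = 22
Total addresses = 2^22 = 4194304
Usable = total - 2 (network and broadcast)
Usable hosts: 4194302


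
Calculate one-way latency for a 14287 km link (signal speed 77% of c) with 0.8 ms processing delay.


Speed = 0.77 * 3e5 km/s = 231000 km/s
Propagation delay = 14287 / 231000 = 0.0618 s = 61.8485 ms
Processing delay = 0.8 ms
Total one-way latency = 62.6485 ms


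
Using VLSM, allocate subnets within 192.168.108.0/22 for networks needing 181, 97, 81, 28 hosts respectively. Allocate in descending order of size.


181 hosts -> /24 (254 usable): 192.168.108.0/24
97 hosts -> /25 (126 usable): 192.168.109.0/25
81 hosts -> /25 (126 usable): 192.168.109.128/25
28 hosts -> /27 (30 usable): 192.168.110.0/27
Allocation: 192.168.108.0/24 (181 hosts, 254 usable); 192.168.109.0/25 (97 hosts, 126 usable); 192.168.109.128/25 (81 hosts, 126 usable); 192.168.110.0/27 (28 hosts, 30 usable)


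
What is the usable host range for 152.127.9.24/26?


Network: 152.127.9.0
Broadcast: 152.127.9.63
First usable = network + 1
Last usable = broadcast - 1
Range: 152.127.9.1 to 152.127.9.62


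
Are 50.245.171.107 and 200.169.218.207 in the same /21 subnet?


Mask: 255.255.248.0
50.245.171.107 AND mask = 50.245.168.0
200.169.218.207 AND mask = 200.169.216.0
No, different subnets (50.245.168.0 vs 200.169.216.0)


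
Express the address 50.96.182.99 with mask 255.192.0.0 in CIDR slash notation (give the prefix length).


Binary: 11111111.11000000.00000000.00000000
Count leading 1s
Prefix: /10


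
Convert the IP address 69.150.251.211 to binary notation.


69 = 01000101
150 = 10010110
251 = 11111011
211 = 11010011
Binary: 01000101.10010110.11111011.11010011


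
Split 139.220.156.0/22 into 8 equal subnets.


New prefix = 22 + 3 = 25
Each subnet has 128 addresses
  139.220.156.0/25
  139.220.156.128/25
  139.220.157.0/25
  139.220.157.128/25
  139.220.158.0/25
  139.220.158.128/25
  139.220.159.0/25
  139.220.159.128/25
Subnets: 139.220.156.0/25, 139.220.156.128/25, 139.220.157.0/25, 139.220.157.128/25, 139.220.158.0/25, 139.220.158.128/25, 139.220.159.0/25, 139.220.159.128/25


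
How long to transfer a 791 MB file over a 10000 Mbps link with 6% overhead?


Effective throughput = 10000 * (1 - 6/100) = 9400 Mbps
File size in Mb = 791 * 8 = 6328 Mb
Time = 6328 / 9400
Time = 0.6732 seconds


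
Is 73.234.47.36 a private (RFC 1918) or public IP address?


RFC 1918 private ranges:
  10.0.0.0/8 (10.0.0.0 - 10.255.255.255)
  172.16.0.0/12 (172.16.0.0 - 172.31.255.255)
  192.168.0.0/16 (192.168.0.0 - 192.168.255.255)
Public (not in any RFC 1918 range)


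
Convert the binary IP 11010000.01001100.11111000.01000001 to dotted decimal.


11010000 = 208
01001100 = 76
11111000 = 248
01000001 = 65
IP: 208.76.248.65


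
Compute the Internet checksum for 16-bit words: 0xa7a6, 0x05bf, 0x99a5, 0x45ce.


Sum all words (with carry folding):
+ 0xa7a6 = 0xa7a6
+ 0x05bf = 0xad65
+ 0x99a5 = 0x470b
+ 0x45ce = 0x8cd9
One's complement: ~0x8cd9
Checksum = 0x7326


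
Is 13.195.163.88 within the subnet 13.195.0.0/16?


Subnet network: 13.195.0.0
Test IP AND mask: 13.195.0.0
Yes, 13.195.163.88 is in 13.195.0.0/16


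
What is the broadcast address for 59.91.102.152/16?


Network: 59.91.0.0/16
Host bits = 16
Set all host bits to 1:
Broadcast: 59.91.255.255


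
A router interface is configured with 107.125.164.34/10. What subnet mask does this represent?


/10 means 10 network bits, 22 host bits
Binary: 11111111110000000000000000000000
Mask: 255.192.0.0


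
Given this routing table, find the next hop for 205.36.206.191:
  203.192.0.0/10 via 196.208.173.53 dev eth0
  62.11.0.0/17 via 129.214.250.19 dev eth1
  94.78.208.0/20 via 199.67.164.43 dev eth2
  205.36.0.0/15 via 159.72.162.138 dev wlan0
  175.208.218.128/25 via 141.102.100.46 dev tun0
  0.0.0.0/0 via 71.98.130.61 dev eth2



Longest prefix match for 205.36.206.191:
  /10 203.192.0.0: no
  /17 62.11.0.0: no
  /20 94.78.208.0: no
  /15 205.36.0.0: MATCH
  /25 175.208.218.128: no
  /0 0.0.0.0: MATCH
Selected: next-hop 159.72.162.138 via wlan0 (matched /15)


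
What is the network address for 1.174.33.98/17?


IP:   00000001.10101110.00100001.01100010
Mask: 11111111.11111111.10000000.00000000
AND operation:
Net:  00000001.10101110.00000000.00000000
Network: 1.174.0.0/17


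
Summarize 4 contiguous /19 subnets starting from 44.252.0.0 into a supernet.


Original prefix: /19
Number of subnets: 4 = 2^2
New prefix = 19 - 2 = 17
Supernet: 44.252.0.0/17


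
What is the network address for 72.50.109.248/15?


IP:   01001000.00110010.01101101.11111000
Mask: 11111111.11111110.00000000.00000000
AND operation:
Net:  01001000.00110010.00000000.00000000
Network: 72.50.0.0/15


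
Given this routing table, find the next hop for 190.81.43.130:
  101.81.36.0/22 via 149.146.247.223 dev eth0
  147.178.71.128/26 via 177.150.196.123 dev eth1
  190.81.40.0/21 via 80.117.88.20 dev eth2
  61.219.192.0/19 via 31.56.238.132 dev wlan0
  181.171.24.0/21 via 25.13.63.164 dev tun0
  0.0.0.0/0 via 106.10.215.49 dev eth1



Longest prefix match for 190.81.43.130:
  /22 101.81.36.0: no
  /26 147.178.71.128: no
  /21 190.81.40.0: MATCH
  /19 61.219.192.0: no
  /21 181.171.24.0: no
  /0 0.0.0.0: MATCH
Selected: next-hop 80.117.88.20 via eth2 (matched /21)


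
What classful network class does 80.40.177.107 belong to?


First octet: 80
Binary: 01010000
0xxxxxxx -> Class A (1-126)
Class A, default mask 255.0.0.0 (/8)


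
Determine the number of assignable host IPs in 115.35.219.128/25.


Host bits = 32 - 25 = 7
Total addresses = 2^7 = 128
Usable = total - 2 (network and broadcast)
Usable hosts: 126


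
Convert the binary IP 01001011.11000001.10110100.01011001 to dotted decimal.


01001011 = 75
11000001 = 193
10110100 = 180
01011001 = 89
IP: 75.193.180.89


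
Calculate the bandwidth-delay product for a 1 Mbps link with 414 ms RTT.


BDP = bandwidth * RTT
= 1 Mbps * 414 ms
= 1 * 1e6 * 414 / 1000 bits
= 414000 bits
= 51750 bytes
= 50.5371 KB
BDP = 414000 bits (51750 bytes)


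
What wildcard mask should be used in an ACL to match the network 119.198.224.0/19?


Subnet mask: 255.255.224.0
Wildcard = 255.255.255.255 - subnet mask
255 - 255 = 0
255 - 255 = 0
255 - 224 = 31
255 - 0 = 255
Wildcard: 0.0.31.255


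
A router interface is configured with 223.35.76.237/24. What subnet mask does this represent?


/24 means 24 network bits, 8 host bits
Binary: 11111111111111111111111100000000
Mask: 255.255.255.0


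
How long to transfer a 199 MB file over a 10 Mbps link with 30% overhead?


Effective throughput = 10 * (1 - 30/100) = 7 Mbps
File size in Mb = 199 * 8 = 1592 Mb
Time = 1592 / 7
Time = 227.4286 seconds


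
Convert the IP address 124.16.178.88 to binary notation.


124 = 01111100
16 = 00010000
178 = 10110010
88 = 01011000
Binary: 01111100.00010000.10110010.01011000


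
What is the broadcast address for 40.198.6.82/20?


Network: 40.198.0.0/20
Host bits = 12
Set all host bits to 1:
Broadcast: 40.198.15.255


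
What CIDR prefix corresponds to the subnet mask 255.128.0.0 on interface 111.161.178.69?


Binary: 11111111.10000000.00000000.00000000
Count leading 1s
Prefix: /9


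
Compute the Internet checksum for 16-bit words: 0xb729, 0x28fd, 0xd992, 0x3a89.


Sum all words (with carry folding):
+ 0xb729 = 0xb729
+ 0x28fd = 0xe026
+ 0xd992 = 0xb9b9
+ 0x3a89 = 0xf442
One's complement: ~0xf442
Checksum = 0x0bbd


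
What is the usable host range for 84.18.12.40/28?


Network: 84.18.12.32
Broadcast: 84.18.12.47
First usable = network + 1
Last usable = broadcast - 1
Range: 84.18.12.33 to 84.18.12.46


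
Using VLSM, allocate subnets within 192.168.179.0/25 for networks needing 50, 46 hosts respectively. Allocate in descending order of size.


50 hosts -> /26 (62 usable): 192.168.179.0/26
46 hosts -> /26 (62 usable): 192.168.179.64/26
Allocation: 192.168.179.0/26 (50 hosts, 62 usable); 192.168.179.64/26 (46 hosts, 62 usable)


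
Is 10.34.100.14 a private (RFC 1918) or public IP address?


RFC 1918 private ranges:
  10.0.0.0/8 (10.0.0.0 - 10.255.255.255)
  172.16.0.0/12 (172.16.0.0 - 172.31.255.255)
  192.168.0.0/16 (192.168.0.0 - 192.168.255.255)
Private (in 10.0.0.0/8)


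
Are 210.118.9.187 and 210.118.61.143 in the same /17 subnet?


Mask: 255.255.128.0
210.118.9.187 AND mask = 210.118.0.0
210.118.61.143 AND mask = 210.118.0.0
Yes, same subnet (210.118.0.0)


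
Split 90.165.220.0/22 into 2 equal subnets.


New prefix = 22 + 1 = 23
Each subnet has 512 addresses
  90.165.220.0/23
  90.165.222.0/23
Subnets: 90.165.220.0/23, 90.165.222.0/23


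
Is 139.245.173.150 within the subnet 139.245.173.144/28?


Subnet network: 139.245.173.144
Test IP AND mask: 139.245.173.144
Yes, 139.245.173.150 is in 139.245.173.144/28


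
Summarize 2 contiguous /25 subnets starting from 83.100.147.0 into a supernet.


Original prefix: /25
Number of subnets: 2 = 2^1
New prefix = 25 - 1 = 24
Supernet: 83.100.147.0/24


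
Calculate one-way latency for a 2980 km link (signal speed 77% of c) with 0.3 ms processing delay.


Speed = 0.77 * 3e5 km/s = 231000 km/s
Propagation delay = 2980 / 231000 = 0.0129 s = 12.9004 ms
Processing delay = 0.3 ms
Total one-way latency = 13.2004 ms


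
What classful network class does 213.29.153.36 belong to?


First octet: 213
Binary: 11010101
110xxxxx -> Class C (192-223)
Class C, default mask 255.255.255.0 (/24)


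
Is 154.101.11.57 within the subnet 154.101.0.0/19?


Subnet network: 154.101.0.0
Test IP AND mask: 154.101.0.0
Yes, 154.101.11.57 is in 154.101.0.0/19


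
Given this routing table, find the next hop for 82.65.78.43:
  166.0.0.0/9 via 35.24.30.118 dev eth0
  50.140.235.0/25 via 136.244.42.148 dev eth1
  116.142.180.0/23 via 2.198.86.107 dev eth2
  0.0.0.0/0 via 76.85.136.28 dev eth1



Longest prefix match for 82.65.78.43:
  /9 166.0.0.0: no
  /25 50.140.235.0: no
  /23 116.142.180.0: no
  /0 0.0.0.0: MATCH
Selected: next-hop 76.85.136.28 via eth1 (matched /0)


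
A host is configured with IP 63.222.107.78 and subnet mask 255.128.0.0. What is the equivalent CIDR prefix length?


Binary: 11111111.10000000.00000000.00000000
Count leading 1s
Prefix: /9


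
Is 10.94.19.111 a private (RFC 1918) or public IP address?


RFC 1918 private ranges:
  10.0.0.0/8 (10.0.0.0 - 10.255.255.255)
  172.16.0.0/12 (172.16.0.0 - 172.31.255.255)
  192.168.0.0/16 (192.168.0.0 - 192.168.255.255)
Private (in 10.0.0.0/8)


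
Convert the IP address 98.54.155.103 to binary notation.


98 = 01100010
54 = 00110110
155 = 10011011
103 = 01100111
Binary: 01100010.00110110.10011011.01100111


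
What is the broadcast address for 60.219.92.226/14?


Network: 60.216.0.0/14
Host bits = 18
Set all host bits to 1:
Broadcast: 60.219.255.255


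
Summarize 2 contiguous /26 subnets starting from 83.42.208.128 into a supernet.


Original prefix: /26
Number of subnets: 2 = 2^1
New prefix = 26 - 1 = 25
Supernet: 83.42.208.128/25


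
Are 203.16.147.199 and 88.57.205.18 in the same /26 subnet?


Mask: 255.255.255.192
203.16.147.199 AND mask = 203.16.147.192
88.57.205.18 AND mask = 88.57.205.0
No, different subnets (203.16.147.192 vs 88.57.205.0)


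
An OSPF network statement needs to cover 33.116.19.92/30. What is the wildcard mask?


Subnet mask: 255.255.255.252
Wildcard = 255.255.255.255 - subnet mask
255 - 255 = 0
255 - 255 = 0
255 - 255 = 0
255 - 252 = 3
Wildcard: 0.0.0.3


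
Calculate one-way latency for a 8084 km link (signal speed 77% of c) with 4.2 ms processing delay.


Speed = 0.77 * 3e5 km/s = 231000 km/s
Propagation delay = 8084 / 231000 = 0.035 s = 34.9957 ms
Processing delay = 4.2 ms
Total one-way latency = 39.1957 ms


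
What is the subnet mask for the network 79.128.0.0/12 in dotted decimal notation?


/12 means 12 network bits, 20 host bits
Binary: 11111111111100000000000000000000
Mask: 255.240.0.0


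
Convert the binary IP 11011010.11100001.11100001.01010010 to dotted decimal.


11011010 = 218
11100001 = 225
11100001 = 225
01010010 = 82
IP: 218.225.225.82


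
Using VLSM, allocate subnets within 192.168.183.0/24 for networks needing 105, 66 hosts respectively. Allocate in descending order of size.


105 hosts -> /25 (126 usable): 192.168.183.0/25
66 hosts -> /25 (126 usable): 192.168.183.128/25
Allocation: 192.168.183.0/25 (105 hosts, 126 usable); 192.168.183.128/25 (66 hosts, 126 usable)


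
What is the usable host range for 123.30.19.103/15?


Network: 123.30.0.0
Broadcast: 123.31.255.255
First usable = network + 1
Last usable = broadcast - 1
Range: 123.30.0.1 to 123.31.255.254


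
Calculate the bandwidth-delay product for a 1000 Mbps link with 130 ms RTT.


BDP = bandwidth * RTT
= 1000 Mbps * 130 ms
= 1000 * 1e6 * 130 / 1000 bits
= 130000000 bits
= 16250000 bytes
= 15869.1406 KB
BDP = 130000000 bits (16250000 bytes)


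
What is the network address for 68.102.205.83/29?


IP:   01000100.01100110.11001101.01010011
Mask: 11111111.11111111.11111111.11111000
AND operation:
Net:  01000100.01100110.11001101.01010000
Network: 68.102.205.80/29


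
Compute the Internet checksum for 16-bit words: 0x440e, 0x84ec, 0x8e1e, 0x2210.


Sum all words (with carry folding):
+ 0x440e = 0x440e
+ 0x84ec = 0xc8fa
+ 0x8e1e = 0x5719
+ 0x2210 = 0x7929
One's complement: ~0x7929
Checksum = 0x86d6


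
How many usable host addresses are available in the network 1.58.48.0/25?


Host bits = 32 - 25 = 7
Total addresses = 2^7 = 128
Usable = total - 2 (network and broadcast)
Usable hosts: 126


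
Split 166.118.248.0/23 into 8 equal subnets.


New prefix = 23 + 3 = 26
Each subnet has 64 addresses
  166.118.248.0/26
  166.118.248.64/26
  166.118.248.128/26
  166.118.248.192/26
  166.118.249.0/26
  166.118.249.64/26
  166.118.249.128/26
  166.118.249.192/26
Subnets: 166.118.248.0/26, 166.118.248.64/26, 166.118.248.128/26, 166.118.248.192/26, 166.118.249.0/26, 166.118.249.64/26, 166.118.249.128/26, 166.118.249.192/26


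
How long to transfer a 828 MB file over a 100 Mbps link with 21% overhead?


Effective throughput = 100 * (1 - 21/100) = 79 Mbps
File size in Mb = 828 * 8 = 6624 Mb
Time = 6624 / 79
Time = 83.8481 seconds


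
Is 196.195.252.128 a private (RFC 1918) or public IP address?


RFC 1918 private ranges:
  10.0.0.0/8 (10.0.0.0 - 10.255.255.255)
  172.16.0.0/12 (172.16.0.0 - 172.31.255.255)
  192.168.0.0/16 (192.168.0.0 - 192.168.255.255)
Public (not in any RFC 1918 range)


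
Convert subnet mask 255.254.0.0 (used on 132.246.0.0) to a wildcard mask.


Subnet mask: 255.254.0.0
Wildcard = 255.255.255.255 - subnet mask
255 - 255 = 0
255 - 254 = 1
255 - 0 = 255
255 - 0 = 255
Wildcard: 0.1.255.255


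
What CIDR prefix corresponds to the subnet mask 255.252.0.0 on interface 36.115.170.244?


Binary: 11111111.11111100.00000000.00000000
Count leading 1s
Prefix: /14


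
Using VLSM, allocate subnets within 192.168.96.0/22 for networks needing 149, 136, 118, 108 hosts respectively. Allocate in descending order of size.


149 hosts -> /24 (254 usable): 192.168.96.0/24
136 hosts -> /24 (254 usable): 192.168.97.0/24
118 hosts -> /25 (126 usable): 192.168.98.0/25
108 hosts -> /25 (126 usable): 192.168.98.128/25
Allocation: 192.168.96.0/24 (149 hosts, 254 usable); 192.168.97.0/24 (136 hosts, 254 usable); 192.168.98.0/25 (118 hosts, 126 usable); 192.168.98.128/25 (108 hosts, 126 usable)


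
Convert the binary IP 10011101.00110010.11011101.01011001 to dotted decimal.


10011101 = 157
00110010 = 50
11011101 = 221
01011001 = 89
IP: 157.50.221.89


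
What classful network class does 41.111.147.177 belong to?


First octet: 41
Binary: 00101001
0xxxxxxx -> Class A (1-126)
Class A, default mask 255.0.0.0 (/8)


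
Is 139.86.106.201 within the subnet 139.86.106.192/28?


Subnet network: 139.86.106.192
Test IP AND mask: 139.86.106.192
Yes, 139.86.106.201 is in 139.86.106.192/28


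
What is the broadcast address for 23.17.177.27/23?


Network: 23.17.176.0/23
Host bits = 9
Set all host bits to 1:
Broadcast: 23.17.177.255


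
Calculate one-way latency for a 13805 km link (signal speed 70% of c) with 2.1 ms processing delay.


Speed = 0.7 * 3e5 km/s = 210000 km/s
Propagation delay = 13805 / 210000 = 0.0657 s = 65.7381 ms
Processing delay = 2.1 ms
Total one-way latency = 67.8381 ms


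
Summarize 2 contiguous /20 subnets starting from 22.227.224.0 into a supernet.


Original prefix: /20
Number of subnets: 2 = 2^1
New prefix = 20 - 1 = 19
Supernet: 22.227.224.0/19


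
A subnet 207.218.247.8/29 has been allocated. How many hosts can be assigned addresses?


Host bits = 32 - 29 = 3
Total addresses = 2^3 = 8
Usable = total - 2 (network and broadcast)
Usable hosts: 6


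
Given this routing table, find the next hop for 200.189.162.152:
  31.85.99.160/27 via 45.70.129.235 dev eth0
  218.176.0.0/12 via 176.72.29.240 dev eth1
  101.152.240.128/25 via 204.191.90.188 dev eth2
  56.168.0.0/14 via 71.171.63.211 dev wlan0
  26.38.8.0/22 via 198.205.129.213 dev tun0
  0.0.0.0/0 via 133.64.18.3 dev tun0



Longest prefix match for 200.189.162.152:
  /27 31.85.99.160: no
  /12 218.176.0.0: no
  /25 101.152.240.128: no
  /14 56.168.0.0: no
  /22 26.38.8.0: no
  /0 0.0.0.0: MATCH
Selected: next-hop 133.64.18.3 via tun0 (matched /0)


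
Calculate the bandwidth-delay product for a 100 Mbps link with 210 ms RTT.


BDP = bandwidth * RTT
= 100 Mbps * 210 ms
= 100 * 1e6 * 210 / 1000 bits
= 21000000 bits
= 2625000 bytes
= 2563.4766 KB
BDP = 21000000 bits (2625000 bytes)


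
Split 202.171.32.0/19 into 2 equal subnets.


New prefix = 19 + 1 = 20
Each subnet has 4096 addresses
  202.171.32.0/20
  202.171.48.0/20
Subnets: 202.171.32.0/20, 202.171.48.0/20


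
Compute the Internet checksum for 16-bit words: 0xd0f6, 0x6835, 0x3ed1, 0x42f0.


Sum all words (with carry folding):
+ 0xd0f6 = 0xd0f6
+ 0x6835 = 0x392c
+ 0x3ed1 = 0x77fd
+ 0x42f0 = 0xbaed
One's complement: ~0xbaed
Checksum = 0x4512


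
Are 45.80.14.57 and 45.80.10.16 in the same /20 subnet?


Mask: 255.255.240.0
45.80.14.57 AND mask = 45.80.0.0
45.80.10.16 AND mask = 45.80.0.0
Yes, same subnet (45.80.0.0)


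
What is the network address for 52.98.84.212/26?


IP:   00110100.01100010.01010100.11010100
Mask: 11111111.11111111.11111111.11000000
AND operation:
Net:  00110100.01100010.01010100.11000000
Network: 52.98.84.192/26


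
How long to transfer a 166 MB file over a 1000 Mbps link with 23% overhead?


Effective throughput = 1000 * (1 - 23/100) = 770 Mbps
File size in Mb = 166 * 8 = 1328 Mb
Time = 1328 / 770
Time = 1.7247 seconds


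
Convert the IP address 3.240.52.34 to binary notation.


3 = 00000011
240 = 11110000
52 = 00110100
34 = 00100010
Binary: 00000011.11110000.00110100.00100010


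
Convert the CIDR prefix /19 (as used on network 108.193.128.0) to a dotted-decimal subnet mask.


/19 means 19 network bits, 13 host bits
Binary: 11111111111111111110000000000000
Mask: 255.255.224.0


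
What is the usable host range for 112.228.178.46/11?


Network: 112.224.0.0
Broadcast: 112.255.255.255
First usable = network + 1
Last usable = broadcast - 1
Range: 112.224.0.1 to 112.255.255.254


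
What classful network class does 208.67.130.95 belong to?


First octet: 208
Binary: 11010000
110xxxxx -> Class C (192-223)
Class C, default mask 255.255.255.0 (/24)


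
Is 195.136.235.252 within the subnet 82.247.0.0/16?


Subnet network: 82.247.0.0
Test IP AND mask: 195.136.0.0
No, 195.136.235.252 is not in 82.247.0.0/16


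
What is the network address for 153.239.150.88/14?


IP:   10011001.11101111.10010110.01011000
Mask: 11111111.11111100.00000000.00000000
AND operation:
Net:  10011001.11101100.00000000.00000000
Network: 153.236.0.0/14


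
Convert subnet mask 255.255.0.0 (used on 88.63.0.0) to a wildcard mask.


Subnet mask: 255.255.0.0
Wildcard = 255.255.255.255 - subnet mask
255 - 255 = 0
255 - 255 = 0
255 - 0 = 255
255 - 0 = 255
Wildcard: 0.0.255.255


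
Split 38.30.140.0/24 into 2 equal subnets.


New prefix = 24 + 1 = 25
Each subnet has 128 addresses
  38.30.140.0/25
  38.30.140.128/25
Subnets: 38.30.140.0/25, 38.30.140.128/25


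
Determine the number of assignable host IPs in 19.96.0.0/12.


Host bits = 32 - 12 = 20
Total addresses = 2^20 = 1048576
Usable = total - 2 (network and broadcast)
Usable hosts: 1048574


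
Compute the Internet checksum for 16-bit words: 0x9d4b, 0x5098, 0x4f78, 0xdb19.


Sum all words (with carry folding):
+ 0x9d4b = 0x9d4b
+ 0x5098 = 0xede3
+ 0x4f78 = 0x3d5c
+ 0xdb19 = 0x1876
One's complement: ~0x1876
Checksum = 0xe789


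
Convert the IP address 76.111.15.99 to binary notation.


76 = 01001100
111 = 01101111
15 = 00001111
99 = 01100011
Binary: 01001100.01101111.00001111.01100011


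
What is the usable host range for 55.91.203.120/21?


Network: 55.91.200.0
Broadcast: 55.91.207.255
First usable = network + 1
Last usable = broadcast - 1
Range: 55.91.200.1 to 55.91.207.254


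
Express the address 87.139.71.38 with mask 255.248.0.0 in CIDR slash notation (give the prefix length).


Binary: 11111111.11111000.00000000.00000000
Count leading 1s
Prefix: /13


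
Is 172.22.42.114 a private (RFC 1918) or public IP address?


RFC 1918 private ranges:
  10.0.0.0/8 (10.0.0.0 - 10.255.255.255)
  172.16.0.0/12 (172.16.0.0 - 172.31.255.255)
  192.168.0.0/16 (192.168.0.0 - 192.168.255.255)
Private (in 172.16.0.0/12)


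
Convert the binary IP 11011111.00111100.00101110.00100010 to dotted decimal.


11011111 = 223
00111100 = 60
00101110 = 46
00100010 = 34
IP: 223.60.46.34


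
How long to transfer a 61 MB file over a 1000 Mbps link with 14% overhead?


Effective throughput = 1000 * (1 - 14/100) = 860 Mbps
File size in Mb = 61 * 8 = 488 Mb
Time = 488 / 860
Time = 0.5674 seconds


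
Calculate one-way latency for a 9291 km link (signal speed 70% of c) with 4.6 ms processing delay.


Speed = 0.7 * 3e5 km/s = 210000 km/s
Propagation delay = 9291 / 210000 = 0.0442 s = 44.2429 ms
Processing delay = 4.6 ms
Total one-way latency = 48.8429 ms


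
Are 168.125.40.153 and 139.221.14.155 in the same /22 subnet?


Mask: 255.255.252.0
168.125.40.153 AND mask = 168.125.40.0
139.221.14.155 AND mask = 139.221.12.0
No, different subnets (168.125.40.0 vs 139.221.12.0)


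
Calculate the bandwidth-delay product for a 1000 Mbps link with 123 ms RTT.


BDP = bandwidth * RTT
= 1000 Mbps * 123 ms
= 1000 * 1e6 * 123 / 1000 bits
= 123000000 bits
= 15375000 bytes
= 15014.6484 KB
BDP = 123000000 bits (15375000 bytes)


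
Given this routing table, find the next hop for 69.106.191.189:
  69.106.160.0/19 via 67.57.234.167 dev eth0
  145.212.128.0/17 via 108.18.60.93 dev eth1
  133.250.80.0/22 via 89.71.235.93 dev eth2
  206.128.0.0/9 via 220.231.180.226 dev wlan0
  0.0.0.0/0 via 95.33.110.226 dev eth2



Longest prefix match for 69.106.191.189:
  /19 69.106.160.0: MATCH
  /17 145.212.128.0: no
  /22 133.250.80.0: no
  /9 206.128.0.0: no
  /0 0.0.0.0: MATCH
Selected: next-hop 67.57.234.167 via eth0 (matched /19)


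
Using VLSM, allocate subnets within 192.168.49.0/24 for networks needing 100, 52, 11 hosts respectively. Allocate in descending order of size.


100 hosts -> /25 (126 usable): 192.168.49.0/25
52 hosts -> /26 (62 usable): 192.168.49.128/26
11 hosts -> /28 (14 usable): 192.168.49.192/28
Allocation: 192.168.49.0/25 (100 hosts, 126 usable); 192.168.49.128/26 (52 hosts, 62 usable); 192.168.49.192/28 (11 hosts, 14 usable)


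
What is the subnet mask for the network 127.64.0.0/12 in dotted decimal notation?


/12 means 12 network bits, 20 host bits
Binary: 11111111111100000000000000000000
Mask: 255.240.0.0


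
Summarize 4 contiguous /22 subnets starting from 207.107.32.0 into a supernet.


Original prefix: /22
Number of subnets: 4 = 2^2
New prefix = 22 - 2 = 20
Supernet: 207.107.32.0/20


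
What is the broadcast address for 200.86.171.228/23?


Network: 200.86.170.0/23
Host bits = 9
Set all host bits to 1:
Broadcast: 200.86.171.255


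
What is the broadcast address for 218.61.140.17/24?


Network: 218.61.140.0/24
Host bits = 8
Set all host bits to 1:
Broadcast: 218.61.140.255


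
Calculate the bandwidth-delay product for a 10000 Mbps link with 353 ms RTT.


BDP = bandwidth * RTT
= 10000 Mbps * 353 ms
= 10000 * 1e6 * 353 / 1000 bits
= 3530000000 bits
= 441250000 bytes
= 430908.2031 KB
BDP = 3530000000 bits (441250000 bytes)


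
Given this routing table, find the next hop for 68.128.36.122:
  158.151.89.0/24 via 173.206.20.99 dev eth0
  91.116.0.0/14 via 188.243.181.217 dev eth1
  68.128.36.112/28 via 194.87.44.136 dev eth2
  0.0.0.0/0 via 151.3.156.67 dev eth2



Longest prefix match for 68.128.36.122:
  /24 158.151.89.0: no
  /14 91.116.0.0: no
  /28 68.128.36.112: MATCH
  /0 0.0.0.0: MATCH
Selected: next-hop 194.87.44.136 via eth2 (matched /28)


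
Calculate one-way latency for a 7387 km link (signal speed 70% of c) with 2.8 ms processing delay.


Speed = 0.7 * 3e5 km/s = 210000 km/s
Propagation delay = 7387 / 210000 = 0.0352 s = 35.1762 ms
Processing delay = 2.8 ms
Total one-way latency = 37.9762 ms


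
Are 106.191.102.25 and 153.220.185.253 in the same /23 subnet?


Mask: 255.255.254.0
106.191.102.25 AND mask = 106.191.102.0
153.220.185.253 AND mask = 153.220.184.0
No, different subnets (106.191.102.0 vs 153.220.184.0)


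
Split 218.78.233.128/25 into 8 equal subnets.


New prefix = 25 + 3 = 28
Each subnet has 16 addresses
  218.78.233.128/28
  218.78.233.144/28
  218.78.233.160/28
  218.78.233.176/28
  218.78.233.192/28
  218.78.233.208/28
  218.78.233.224/28
  218.78.233.240/28
Subnets: 218.78.233.128/28, 218.78.233.144/28, 218.78.233.160/28, 218.78.233.176/28, 218.78.233.192/28, 218.78.233.208/28, 218.78.233.224/28, 218.78.233.240/28
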